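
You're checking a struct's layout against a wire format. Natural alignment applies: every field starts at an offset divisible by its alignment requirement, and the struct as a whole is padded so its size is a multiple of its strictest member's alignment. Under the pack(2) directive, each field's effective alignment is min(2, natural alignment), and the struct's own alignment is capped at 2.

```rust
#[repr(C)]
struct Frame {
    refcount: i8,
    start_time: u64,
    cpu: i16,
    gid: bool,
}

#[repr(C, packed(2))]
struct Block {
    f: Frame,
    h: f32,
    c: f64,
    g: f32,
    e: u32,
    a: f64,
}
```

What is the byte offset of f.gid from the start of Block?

18

Frame: refcount at 0 (size 1, align 1) → ends 1; pad 7 to align 8 for start_time; start_time at 8 (size 8, align 8) → ends 16; cpu at 16 (size 2, align 2) → ends 18; gid at 18 (size 1, align 1) → ends 19; tail pad 5 to reach multiple of 8; total 24 bytes, alignment 8
f at 0 (size 24, align 2) → ends 24
within Frame: gid at 18
0 + 18 = 18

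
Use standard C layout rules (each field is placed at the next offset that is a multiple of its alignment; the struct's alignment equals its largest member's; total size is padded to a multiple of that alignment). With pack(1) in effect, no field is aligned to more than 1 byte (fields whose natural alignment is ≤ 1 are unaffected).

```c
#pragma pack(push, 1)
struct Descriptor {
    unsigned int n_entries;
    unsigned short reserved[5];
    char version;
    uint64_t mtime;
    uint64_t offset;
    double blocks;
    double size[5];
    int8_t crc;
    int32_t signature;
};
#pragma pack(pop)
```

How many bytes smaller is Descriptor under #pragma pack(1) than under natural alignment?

4

natural layout:
  n_entries at 0 (size 4, align 4) → ends 4
  reserved at 4 (size 10, align 2) → ends 14
  version at 14 (size 1, align 1) → ends 15
  pad 1 to align 8 for mtime
  mtime at 16 (size 8, align 8) → ends 24
  offset at 24 (size 8, align 8) → ends 32
  blocks at 32 (size 8, align 8) → ends 40
  size at 40 (size 40, align 8) → ends 80
  crc at 80 (size 1, align 1) → ends 81
  pad 3 to align 4 for signature
  signature at 84 (size 4, align 4) → ends 88
  total 88 bytes, alignment 8
packed(1) layout:
  n_entries at 0 (size 4, align 1) → ends 4
  reserved at 4 (size 10, align 1) → ends 14
  version at 14 (size 1, align 1) → ends 15
  mtime at 15 (size 8, align 1) → ends 23
  offset at 23 (size 8, align 1) → ends 31
  blocks at 31 (size 8, align 1) → ends 39
  size at 39 (size 40, align 1) → ends 79
  crc at 79 (size 1, align 1) → ends 80
  signature at 80 (size 4, align 1) → ends 84
  total 84 bytes, alignment 1
88 − 84 = 4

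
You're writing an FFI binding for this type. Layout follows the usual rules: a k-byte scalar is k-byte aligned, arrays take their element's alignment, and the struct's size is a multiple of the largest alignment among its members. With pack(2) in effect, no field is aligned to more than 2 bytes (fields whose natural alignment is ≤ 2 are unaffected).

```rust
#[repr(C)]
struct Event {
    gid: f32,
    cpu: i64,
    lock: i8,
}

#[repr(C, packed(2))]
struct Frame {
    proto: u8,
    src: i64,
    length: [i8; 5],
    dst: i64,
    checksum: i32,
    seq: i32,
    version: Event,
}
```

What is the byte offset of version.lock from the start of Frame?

Event: 0..4  gid  (4B, 4-aligned); 4..8  -- padding (4B); 8..16  cpu  (8B, 8-aligned); 16..17  lock  (1B, 1-aligned); 17..24  -- tail padding (7B); sizeof = 24, alignof = 8
0..1  proto  (1B, 1-aligned)
1..2  -- padding (1B)
2..10  src  (8B, 2-aligned)
10..15  length  (5B, 1-aligned)
15..16  -- padding (1B)
16..24  dst  (8B, 2-aligned)
24..28  checksum  (4B, 2-aligned)
28..32  seq  (4B, 2-aligned)
32..56  version  (24B, 2-aligned)
within Event: lock at 16
32 + 16 = 48

48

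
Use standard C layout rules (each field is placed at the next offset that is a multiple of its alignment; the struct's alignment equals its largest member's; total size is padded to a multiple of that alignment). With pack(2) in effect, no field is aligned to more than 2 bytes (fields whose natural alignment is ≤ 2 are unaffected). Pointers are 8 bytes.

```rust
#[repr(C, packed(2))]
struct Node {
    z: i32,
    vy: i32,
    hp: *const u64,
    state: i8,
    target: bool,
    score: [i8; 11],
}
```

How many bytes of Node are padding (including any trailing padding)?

1

0..4  z  (4B, 2-aligned)
4..8  vy  (4B, 2-aligned)
8..16  hp  (8B, 2-aligned)
16..17  state  (1B, 1-aligned)
17..18  target  (1B, 1-aligned)
18..29  score  (11B, 1-aligned)
29..30  -- tail padding (1B)
sizeof = 30, alignof = 2
data bytes 29, size 30 → padding 1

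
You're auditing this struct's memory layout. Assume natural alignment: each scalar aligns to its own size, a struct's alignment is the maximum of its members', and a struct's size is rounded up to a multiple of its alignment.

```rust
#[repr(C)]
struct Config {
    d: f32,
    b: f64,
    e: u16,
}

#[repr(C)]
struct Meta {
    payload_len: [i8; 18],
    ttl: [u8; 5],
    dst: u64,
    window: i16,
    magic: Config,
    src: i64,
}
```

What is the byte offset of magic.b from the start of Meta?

Config: @0: d [4B, align 4] → 4; +4 pad (align 8); @8: b [8B, align 8] → 16; @16: e [2B, align 2] → 18; +6 tail pad (align 8); size 24, align 8
@0: payload_len [18B, align 1] → 18
@18: ttl [5B, align 1] → 23
+1 pad (align 8)
@24: dst [8B, align 8] → 32
@32: window [2B, align 2] → 34
+6 pad (align 8)
@40: magic [24B, align 8] → 64
within Config: b at 8
40 + 8 = 48

48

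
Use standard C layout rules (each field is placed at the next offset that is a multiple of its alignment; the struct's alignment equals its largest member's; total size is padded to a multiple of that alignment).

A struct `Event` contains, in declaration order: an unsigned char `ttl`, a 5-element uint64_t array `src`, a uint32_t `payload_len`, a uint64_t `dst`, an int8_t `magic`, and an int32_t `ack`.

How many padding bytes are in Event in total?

ttl at 0 (size 1, align 1) → ends 1
pad 7 to align 8 for src
src at 8 (size 40, align 8) → ends 48
payload_len at 48 (size 4, align 4) → ends 52
pad 4 to align 8 for dst
dst at 56 (size 8, align 8) → ends 64
magic at 64 (size 1, align 1) → ends 65
pad 3 to align 4 for ack
ack at 68 (size 4, align 4) → ends 72
total 72 bytes, alignment 8
data bytes 58, size 72 → padding 14

14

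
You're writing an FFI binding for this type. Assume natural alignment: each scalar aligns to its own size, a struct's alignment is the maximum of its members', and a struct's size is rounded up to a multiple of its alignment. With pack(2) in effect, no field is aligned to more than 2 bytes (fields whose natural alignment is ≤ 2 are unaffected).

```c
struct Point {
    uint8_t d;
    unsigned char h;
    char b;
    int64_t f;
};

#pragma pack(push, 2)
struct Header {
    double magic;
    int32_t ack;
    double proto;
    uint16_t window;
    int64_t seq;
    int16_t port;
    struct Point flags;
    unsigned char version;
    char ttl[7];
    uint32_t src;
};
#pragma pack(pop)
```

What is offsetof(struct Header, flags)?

32

Point: d at 0 (size 1, align 1) → ends 1; h at 1 (size 1, align 1) → ends 2; b at 2 (size 1, align 1) → ends 3; pad 5 to align 8 for f; f at 8 (size 8, align 8) → ends 16; total 16 bytes, alignment 8
magic at 0 (size 8, align 2) → ends 8
ack at 8 (size 4, align 2) → ends 12
proto at 12 (size 8, align 2) → ends 20
window at 20 (size 2, align 2) → ends 22
seq at 22 (size 8, align 2) → ends 30
port at 30 (size 2, align 2) → ends 32
flags at 32 (size 16, align 2) → ends 48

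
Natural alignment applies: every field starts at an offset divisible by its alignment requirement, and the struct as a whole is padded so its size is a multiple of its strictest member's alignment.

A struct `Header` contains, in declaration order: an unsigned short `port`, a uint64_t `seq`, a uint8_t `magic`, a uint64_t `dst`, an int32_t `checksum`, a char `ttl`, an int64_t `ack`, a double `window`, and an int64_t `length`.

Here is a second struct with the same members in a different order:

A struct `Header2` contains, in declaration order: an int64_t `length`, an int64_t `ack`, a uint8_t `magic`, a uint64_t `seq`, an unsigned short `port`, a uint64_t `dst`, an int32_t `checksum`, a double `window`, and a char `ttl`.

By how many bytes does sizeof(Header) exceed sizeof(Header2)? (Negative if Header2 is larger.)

-8

0..2  port  (2B, 2-aligned)
2..8  -- padding (6B)
8..16  seq  (8B, 8-aligned)
16..17  magic  (1B, 1-aligned)
17..24  -- padding (7B)
24..32  dst  (8B, 8-aligned)
32..36  checksum  (4B, 4-aligned)
36..37  ttl  (1B, 1-aligned)
37..40  -- padding (3B)
40..48  ack  (8B, 8-aligned)
48..56  window  (8B, 8-aligned)
56..64  length  (8B, 8-aligned)
sizeof = 64, alignof = 8
— Header2 —
0..8  length  (8B, 8-aligned)
8..16  ack  (8B, 8-aligned)
16..17  magic  (1B, 1-aligned)
17..24  -- padding (7B)
24..32  seq  (8B, 8-aligned)
32..34  port  (2B, 2-aligned)
34..40  -- padding (6B)
40..48  dst  (8B, 8-aligned)
48..52  checksum  (4B, 4-aligned)
52..56  -- padding (4B)
56..64  window  (8B, 8-aligned)
64..65  ttl  (1B, 1-aligned)
65..72  -- tail padding (7B)
sizeof = 72, alignof = 8
64 − 72 = -8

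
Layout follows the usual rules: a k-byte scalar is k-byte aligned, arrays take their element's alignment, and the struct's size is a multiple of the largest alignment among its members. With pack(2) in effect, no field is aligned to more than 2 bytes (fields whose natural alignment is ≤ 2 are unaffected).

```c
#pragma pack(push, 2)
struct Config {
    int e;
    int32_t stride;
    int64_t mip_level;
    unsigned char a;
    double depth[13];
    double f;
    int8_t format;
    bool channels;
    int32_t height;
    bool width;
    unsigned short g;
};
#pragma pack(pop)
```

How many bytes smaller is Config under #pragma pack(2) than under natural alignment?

12

natural layout:
  0..4  e  (4B, 4-aligned)
  4..8  stride  (4B, 4-aligned)
  8..16  mip_level  (8B, 8-aligned)
  16..17  a  (1B, 1-aligned)
  17..24  -- padding (7B)
  24..128  depth  (104B, 8-aligned)
  128..136  f  (8B, 8-aligned)
  136..137  format  (1B, 1-aligned)
  137..138  channels  (1B, 1-aligned)
  138..140  -- padding (2B)
  140..144  height  (4B, 4-aligned)
  144..145  width  (1B, 1-aligned)
  145..146  -- padding (1B)
  146..148  g  (2B, 2-aligned)
  148..152  -- tail padding (4B)
  sizeof = 152, alignof = 8
packed(2) layout:
  0..4  e  (4B, 2-aligned)
  4..8  stride  (4B, 2-aligned)
  8..16  mip_level  (8B, 2-aligned)
  16..17  a  (1B, 1-aligned)
  17..18  -- padding (1B)
  18..122  depth  (104B, 2-aligned)
  122..130  f  (8B, 2-aligned)
  130..131  format  (1B, 1-aligned)
  131..132  channels  (1B, 1-aligned)
  132..136  height  (4B, 2-aligned)
  136..137  width  (1B, 1-aligned)
  137..138  -- padding (1B)
  138..140  g  (2B, 2-aligned)
  sizeof = 140, alignof = 2
152 − 140 = 12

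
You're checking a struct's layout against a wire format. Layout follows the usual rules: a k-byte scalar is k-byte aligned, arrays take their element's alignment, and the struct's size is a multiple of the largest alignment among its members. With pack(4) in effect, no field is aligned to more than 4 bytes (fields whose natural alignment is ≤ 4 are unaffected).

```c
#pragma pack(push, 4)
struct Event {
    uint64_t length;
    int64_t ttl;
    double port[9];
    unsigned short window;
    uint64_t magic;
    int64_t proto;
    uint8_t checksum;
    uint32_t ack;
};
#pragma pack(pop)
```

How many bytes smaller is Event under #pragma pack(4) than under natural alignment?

4

natural layout:
  @0: length [8B, align 8] → 8
  @8: ttl [8B, align 8] → 16
  @16: port [72B, align 8] → 88
  @88: window [2B, align 2] → 90
  +6 pad (align 8)
  @96: magic [8B, align 8] → 104
  @104: proto [8B, align 8] → 112
  @112: checksum [1B, align 1] → 113
  +3 pad (align 4)
  @116: ack [4B, align 4] → 120
  size 120, align 8
packed(4) layout:
  @0: length [8B, align 4] → 8
  @8: ttl [8B, align 4] → 16
  @16: port [72B, align 4] → 88
  @88: window [2B, align 2] → 90
  +2 pad (align 4)
  @92: magic [8B, align 4] → 100
  @100: proto [8B, align 4] → 108
  @108: checksum [1B, align 1] → 109
  +3 pad (align 4)
  @112: ack [4B, align 4] → 116
  size 116, align 4
120 − 116 = 4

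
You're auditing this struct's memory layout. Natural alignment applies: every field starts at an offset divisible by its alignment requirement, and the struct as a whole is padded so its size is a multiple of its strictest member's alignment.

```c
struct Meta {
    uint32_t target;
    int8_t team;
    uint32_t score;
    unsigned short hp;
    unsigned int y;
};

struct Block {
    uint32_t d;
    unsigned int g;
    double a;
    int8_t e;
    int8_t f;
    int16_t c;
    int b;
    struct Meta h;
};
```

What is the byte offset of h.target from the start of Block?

24

Meta: 0..4  target  (4B, 4-aligned); 4..5  team  (1B, 1-aligned); 5..8  -- padding (3B); 8..12  score  (4B, 4-aligned); 12..14  hp  (2B, 2-aligned); 14..16  -- padding (2B); 16..20  y  (4B, 4-aligned); sizeof = 20, alignof = 4
0..4  d  (4B, 4-aligned)
4..8  g  (4B, 4-aligned)
8..16  a  (8B, 8-aligned)
16..17  e  (1B, 1-aligned)
17..18  f  (1B, 1-aligned)
18..20  c  (2B, 2-aligned)
20..24  b  (4B, 4-aligned)
24..44  h  (20B, 4-aligned)
within Meta: target at 0
24 + 0 = 24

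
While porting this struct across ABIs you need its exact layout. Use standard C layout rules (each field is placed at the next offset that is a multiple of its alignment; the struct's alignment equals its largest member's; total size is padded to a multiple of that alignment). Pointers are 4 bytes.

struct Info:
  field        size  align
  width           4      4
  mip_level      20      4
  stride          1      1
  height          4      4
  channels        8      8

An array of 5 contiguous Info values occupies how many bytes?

200

0..4  width  (4B, 4-aligned)
4..24  mip_level  (20B, 4-aligned)
24..25  stride  (1B, 1-aligned)
25..28  -- padding (3B)
28..32  height  (4B, 4-aligned)
32..40  channels  (8B, 8-aligned)
sizeof = 40, alignof = 8
array of 5: 5 × 40 = 200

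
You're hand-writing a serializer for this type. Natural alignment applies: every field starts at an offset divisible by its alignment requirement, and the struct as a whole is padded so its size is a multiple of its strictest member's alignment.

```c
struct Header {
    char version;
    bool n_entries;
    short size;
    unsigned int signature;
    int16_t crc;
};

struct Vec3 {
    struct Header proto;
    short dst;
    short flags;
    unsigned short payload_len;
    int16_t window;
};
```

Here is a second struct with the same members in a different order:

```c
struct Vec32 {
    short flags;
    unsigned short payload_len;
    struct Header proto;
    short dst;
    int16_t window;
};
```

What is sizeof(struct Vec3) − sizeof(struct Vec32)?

Header: version at 0 (size 1, align 1) → ends 1; n_entries at 1 (size 1, align 1) → ends 2; size at 2 (size 2, align 2) → ends 4; signature at 4 (size 4, align 4) → ends 8; crc at 8 (size 2, align 2) → ends 10; tail pad 2 to reach multiple of 4; total 12 bytes, alignment 4
proto at 0 (size 12, align 4) → ends 12
dst at 12 (size 2, align 2) → ends 14
flags at 14 (size 2, align 2) → ends 16
payload_len at 16 (size 2, align 2) → ends 18
window at 18 (size 2, align 2) → ends 20
total 20 bytes, alignment 4
— Vec32 —
flags at 0 (size 2, align 2) → ends 2
payload_len at 2 (size 2, align 2) → ends 4
proto at 4 (size 12, align 4) → ends 16
dst at 16 (size 2, align 2) → ends 18
window at 18 (size 2, align 2) → ends 20
total 20 bytes, alignment 4
20 − 20 = 0

0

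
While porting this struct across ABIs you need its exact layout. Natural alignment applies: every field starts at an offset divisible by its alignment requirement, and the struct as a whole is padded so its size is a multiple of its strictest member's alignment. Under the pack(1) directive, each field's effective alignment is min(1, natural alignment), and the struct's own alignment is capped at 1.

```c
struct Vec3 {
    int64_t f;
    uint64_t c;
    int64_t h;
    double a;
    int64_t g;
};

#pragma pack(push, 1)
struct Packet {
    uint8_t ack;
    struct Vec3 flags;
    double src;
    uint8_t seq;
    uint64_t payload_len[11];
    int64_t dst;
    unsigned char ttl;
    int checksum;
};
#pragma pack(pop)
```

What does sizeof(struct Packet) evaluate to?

Vec3: 0..8  f  (8B, 8-aligned); 8..16  c  (8B, 8-aligned); 16..24  h  (8B, 8-aligned); 24..32  a  (8B, 8-aligned); 32..40  g  (8B, 8-aligned); sizeof = 40, alignof = 8
0..1  ack  (1B, 1-aligned)
1..41  flags  (40B, 1-aligned)
41..49  src  (8B, 1-aligned)
49..50  seq  (1B, 1-aligned)
50..138  payload_len  (88B, 1-aligned)
138..146  dst  (8B, 1-aligned)
146..147  ttl  (1B, 1-aligned)
147..151  checksum  (4B, 1-aligned)
sizeof = 151, alignof = 1

151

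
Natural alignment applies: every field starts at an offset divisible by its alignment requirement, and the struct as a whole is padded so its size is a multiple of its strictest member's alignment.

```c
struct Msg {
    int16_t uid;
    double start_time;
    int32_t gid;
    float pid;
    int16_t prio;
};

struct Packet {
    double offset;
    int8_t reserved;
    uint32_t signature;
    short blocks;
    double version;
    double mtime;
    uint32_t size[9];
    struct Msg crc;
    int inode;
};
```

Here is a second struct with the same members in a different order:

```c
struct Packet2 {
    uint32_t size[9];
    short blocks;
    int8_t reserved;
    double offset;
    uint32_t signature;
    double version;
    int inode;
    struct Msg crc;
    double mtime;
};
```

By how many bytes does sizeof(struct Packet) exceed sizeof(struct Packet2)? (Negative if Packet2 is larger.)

8

Msg: @0: uid [2B, align 2] → 2; +6 pad (align 8); @8: start_time [8B, align 8] → 16; @16: gid [4B, align 4] → 20; @20: pid [4B, align 4] → 24; @24: prio [2B, align 2] → 26; +6 tail pad (align 8); size 32, align 8
@0: offset [8B, align 8] → 8
@8: reserved [1B, align 1] → 9
+3 pad (align 4)
@12: signature [4B, align 4] → 16
@16: blocks [2B, align 2] → 18
+6 pad (align 8)
@24: version [8B, align 8] → 32
@32: mtime [8B, align 8] → 40
@40: size [36B, align 4] → 76
+4 pad (align 8)
@80: crc [32B, align 8] → 112
@112: inode [4B, align 4] → 116
+4 tail pad (align 8)
size 120, align 8
— Packet2 —
@0: size [36B, align 4] → 36
@36: blocks [2B, align 2] → 38
@38: reserved [1B, align 1] → 39
+1 pad (align 8)
@40: offset [8B, align 8] → 48
@48: signature [4B, align 4] → 52
+4 pad (align 8)
@56: version [8B, align 8] → 64
@64: inode [4B, align 4] → 68
+4 pad (align 8)
@72: crc [32B, align 8] → 104
@104: mtime [8B, align 8] → 112
size 112, align 8
120 − 112 = 8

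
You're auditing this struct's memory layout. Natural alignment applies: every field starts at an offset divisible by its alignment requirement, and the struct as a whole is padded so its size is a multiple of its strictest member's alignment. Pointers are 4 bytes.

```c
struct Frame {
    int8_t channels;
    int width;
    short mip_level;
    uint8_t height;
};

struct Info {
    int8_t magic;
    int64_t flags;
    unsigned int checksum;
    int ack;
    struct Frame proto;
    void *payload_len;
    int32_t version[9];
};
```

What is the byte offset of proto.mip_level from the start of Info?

32

Frame: 0..1  channels  (1B, 1-aligned); 1..4  -- padding (3B); 4..8  width  (4B, 4-aligned); 8..10  mip_level  (2B, 2-aligned); 10..11  height  (1B, 1-aligned); 11..12  -- tail padding (1B); sizeof = 12, alignof = 4
0..1  magic  (1B, 1-aligned)
1..8  -- padding (7B)
8..16  flags  (8B, 8-aligned)
16..20  checksum  (4B, 4-aligned)
20..24  ack  (4B, 4-aligned)
24..36  proto  (12B, 4-aligned)
within Frame: mip_level at 8
24 + 8 = 32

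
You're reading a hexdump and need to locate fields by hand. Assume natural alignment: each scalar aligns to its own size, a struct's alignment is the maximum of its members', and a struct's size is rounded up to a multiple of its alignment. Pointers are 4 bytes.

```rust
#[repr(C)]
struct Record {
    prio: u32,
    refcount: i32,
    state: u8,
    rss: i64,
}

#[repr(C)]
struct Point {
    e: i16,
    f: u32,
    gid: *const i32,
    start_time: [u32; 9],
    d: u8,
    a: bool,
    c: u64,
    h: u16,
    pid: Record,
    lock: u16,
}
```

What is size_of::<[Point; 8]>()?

832

Record: 0..4  prio  (4B, 4-aligned); 4..8  refcount  (4B, 4-aligned); 8..9  state  (1B, 1-aligned); 9..16  -- padding (7B); 16..24  rss  (8B, 8-aligned); sizeof = 24, alignof = 8
0..2  e  (2B, 2-aligned)
2..4  -- padding (2B)
4..8  f  (4B, 4-aligned)
8..12  gid  (4B, 4-aligned)
12..48  start_time  (36B, 4-aligned)
48..49  d  (1B, 1-aligned)
49..50  a  (1B, 1-aligned)
50..56  -- padding (6B)
56..64  c  (8B, 8-aligned)
64..66  h  (2B, 2-aligned)
66..72  -- padding (6B)
72..96  pid  (24B, 8-aligned)
96..98  lock  (2B, 2-aligned)
98..104  -- tail padding (6B)
sizeof = 104, alignof = 8
array of 8: 8 × 104 = 832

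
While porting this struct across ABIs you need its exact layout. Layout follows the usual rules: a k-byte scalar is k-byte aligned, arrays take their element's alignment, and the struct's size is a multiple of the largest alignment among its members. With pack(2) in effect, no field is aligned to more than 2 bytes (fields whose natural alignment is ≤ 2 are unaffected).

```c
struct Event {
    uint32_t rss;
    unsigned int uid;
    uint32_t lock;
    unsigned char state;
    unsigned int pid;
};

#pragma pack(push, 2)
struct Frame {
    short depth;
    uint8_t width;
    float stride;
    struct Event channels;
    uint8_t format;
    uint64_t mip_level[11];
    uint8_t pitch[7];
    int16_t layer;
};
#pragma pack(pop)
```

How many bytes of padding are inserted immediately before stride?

1

Event: rss at 0 (size 4, align 4) → ends 4; uid at 4 (size 4, align 4) → ends 8; lock at 8 (size 4, align 4) → ends 12; state at 12 (size 1, align 1) → ends 13; pad 3 to align 4 for pid; pid at 16 (size 4, align 4) → ends 20; total 20 bytes, alignment 4
depth at 0 (size 2, align 2) → ends 2
width at 2 (size 1, align 1) → ends 3
pad 1 to align 2 for stride
stride at 4 (size 4, align 2) → ends 8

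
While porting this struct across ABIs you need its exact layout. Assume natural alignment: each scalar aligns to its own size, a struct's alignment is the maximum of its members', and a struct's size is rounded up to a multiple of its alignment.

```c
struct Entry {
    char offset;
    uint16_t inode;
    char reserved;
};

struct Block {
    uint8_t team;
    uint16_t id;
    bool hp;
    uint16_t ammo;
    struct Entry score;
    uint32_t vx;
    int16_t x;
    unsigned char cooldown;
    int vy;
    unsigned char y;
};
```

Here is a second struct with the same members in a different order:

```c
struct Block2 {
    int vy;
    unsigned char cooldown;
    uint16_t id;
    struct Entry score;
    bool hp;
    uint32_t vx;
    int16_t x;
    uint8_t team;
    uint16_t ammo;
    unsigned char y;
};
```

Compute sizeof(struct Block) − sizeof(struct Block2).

Entry: 0..1  offset  (1B, 1-aligned); 1..2  -- padding (1B); 2..4  inode  (2B, 2-aligned); 4..5  reserved  (1B, 1-aligned); 5..6  -- tail padding (1B); sizeof = 6, alignof = 2
0..1  team  (1B, 1-aligned)
1..2  -- padding (1B)
2..4  id  (2B, 2-aligned)
4..5  hp  (1B, 1-aligned)
5..6  -- padding (1B)
6..8  ammo  (2B, 2-aligned)
8..14  score  (6B, 2-aligned)
14..16  -- padding (2B)
16..20  vx  (4B, 4-aligned)
20..22  x  (2B, 2-aligned)
22..23  cooldown  (1B, 1-aligned)
23..24  -- padding (1B)
24..28  vy  (4B, 4-aligned)
28..29  y  (1B, 1-aligned)
29..32  -- tail padding (3B)
sizeof = 32, alignof = 4
— Block2 —
0..4  vy  (4B, 4-aligned)
4..5  cooldown  (1B, 1-aligned)
5..6  -- padding (1B)
6..8  id  (2B, 2-aligned)
8..14  score  (6B, 2-aligned)
14..15  hp  (1B, 1-aligned)
15..16  -- padding (1B)
16..20  vx  (4B, 4-aligned)
20..22  x  (2B, 2-aligned)
22..23  team  (1B, 1-aligned)
23..24  -- padding (1B)
24..26  ammo  (2B, 2-aligned)
26..27  y  (1B, 1-aligned)
27..28  -- tail padding (1B)
sizeof = 28, alignof = 4
32 − 28 = 4

4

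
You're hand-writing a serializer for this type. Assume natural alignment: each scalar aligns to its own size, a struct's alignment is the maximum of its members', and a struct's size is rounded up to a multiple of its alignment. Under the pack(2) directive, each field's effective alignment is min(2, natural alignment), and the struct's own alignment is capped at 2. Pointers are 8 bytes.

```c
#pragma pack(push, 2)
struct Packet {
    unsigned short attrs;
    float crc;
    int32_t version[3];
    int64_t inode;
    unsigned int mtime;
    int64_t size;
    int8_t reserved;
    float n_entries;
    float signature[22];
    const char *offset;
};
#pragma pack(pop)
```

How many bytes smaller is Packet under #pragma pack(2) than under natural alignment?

12

natural layout:
  attrs at 0 (size 2, align 2) → ends 2
  pad 2 to align 4 for crc
  crc at 4 (size 4, align 4) → ends 8
  version at 8 (size 12, align 4) → ends 20
  pad 4 to align 8 for inode
  inode at 24 (size 8, align 8) → ends 32
  mtime at 32 (size 4, align 4) → ends 36
  pad 4 to align 8 for size
  size at 40 (size 8, align 8) → ends 48
  reserved at 48 (size 1, align 1) → ends 49
  pad 3 to align 4 for n_entries
  n_entries at 52 (size 4, align 4) → ends 56
  signature at 56 (size 88, align 4) → ends 144
  offset at 144 (size 8, align 8) → ends 152
  total 152 bytes, alignment 8
packed(2) layout:
  attrs at 0 (size 2, align 2) → ends 2
  crc at 2 (size 4, align 2) → ends 6
  version at 6 (size 12, align 2) → ends 18
  inode at 18 (size 8, align 2) → ends 26
  mtime at 26 (size 4, align 2) → ends 30
  size at 30 (size 8, align 2) → ends 38
  reserved at 38 (size 1, align 1) → ends 39
  pad 1 to align 2 for n_entries
  n_entries at 40 (size 4, align 2) → ends 44
  signature at 44 (size 88, align 2) → ends 132
  offset at 132 (size 8, align 2) → ends 140
  total 140 bytes, alignment 2
152 − 140 = 12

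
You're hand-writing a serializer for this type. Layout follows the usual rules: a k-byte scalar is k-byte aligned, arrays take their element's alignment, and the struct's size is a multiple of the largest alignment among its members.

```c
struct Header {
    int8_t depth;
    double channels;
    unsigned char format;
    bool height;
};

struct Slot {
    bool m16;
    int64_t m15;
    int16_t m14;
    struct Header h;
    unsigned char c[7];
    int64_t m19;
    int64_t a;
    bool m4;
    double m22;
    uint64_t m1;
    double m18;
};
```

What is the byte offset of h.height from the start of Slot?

Header: 0..1  depth  (1B, 1-aligned); 1..8  -- padding (7B); 8..16  channels  (8B, 8-aligned); 16..17  format  (1B, 1-aligned); 17..18  height  (1B, 1-aligned); 18..24  -- tail padding (6B); sizeof = 24, alignof = 8
0..1  m16  (1B, 1-aligned)
1..8  -- padding (7B)
8..16  m15  (8B, 8-aligned)
16..18  m14  (2B, 2-aligned)
18..24  -- padding (6B)
24..48  h  (24B, 8-aligned)
within Header: height at 17
24 + 17 = 41

41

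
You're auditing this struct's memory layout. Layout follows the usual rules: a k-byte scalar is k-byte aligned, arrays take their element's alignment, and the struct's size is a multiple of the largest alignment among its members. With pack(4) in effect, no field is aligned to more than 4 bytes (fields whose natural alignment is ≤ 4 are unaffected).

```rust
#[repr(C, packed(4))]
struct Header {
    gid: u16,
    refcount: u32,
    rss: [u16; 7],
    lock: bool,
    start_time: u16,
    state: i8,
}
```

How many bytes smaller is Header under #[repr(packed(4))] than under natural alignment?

natural layout:
  0..2  gid  (2B, 2-aligned)
  2..4  -- padding (2B)
  4..8  refcount  (4B, 4-aligned)
  8..22  rss  (14B, 2-aligned)
  22..23  lock  (1B, 1-aligned)
  23..24  -- padding (1B)
  24..26  start_time  (2B, 2-aligned)
  26..27  state  (1B, 1-aligned)
  27..28  -- tail padding (1B)
  sizeof = 28, alignof = 4
packed(4) layout:
  0..2  gid  (2B, 2-aligned)
  2..4  -- padding (2B)
  4..8  refcount  (4B, 4-aligned)
  8..22  rss  (14B, 2-aligned)
  22..23  lock  (1B, 1-aligned)
  23..24  -- padding (1B)
  24..26  start_time  (2B, 2-aligned)
  26..27  state  (1B, 1-aligned)
  27..28  -- tail padding (1B)
  sizeof = 28, alignof = 4
28 − 28 = 0

0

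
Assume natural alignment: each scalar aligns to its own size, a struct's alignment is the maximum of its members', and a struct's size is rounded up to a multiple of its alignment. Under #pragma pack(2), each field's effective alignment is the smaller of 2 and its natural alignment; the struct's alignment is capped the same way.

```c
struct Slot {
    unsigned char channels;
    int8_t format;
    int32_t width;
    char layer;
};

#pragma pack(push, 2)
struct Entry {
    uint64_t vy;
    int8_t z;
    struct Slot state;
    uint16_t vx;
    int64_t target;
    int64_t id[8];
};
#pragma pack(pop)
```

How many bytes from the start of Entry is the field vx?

Slot: 0..1  channels  (1B, 1-aligned); 1..2  format  (1B, 1-aligned); 2..4  -- padding (2B); 4..8  width  (4B, 4-aligned); 8..9  layer  (1B, 1-aligned); 9..12  -- tail padding (3B); sizeof = 12, alignof = 4
0..8  vy  (8B, 2-aligned)
8..9  z  (1B, 1-aligned)
9..10  -- padding (1B)
10..22  state  (12B, 2-aligned)
22..24  vx  (2B, 2-aligned)

22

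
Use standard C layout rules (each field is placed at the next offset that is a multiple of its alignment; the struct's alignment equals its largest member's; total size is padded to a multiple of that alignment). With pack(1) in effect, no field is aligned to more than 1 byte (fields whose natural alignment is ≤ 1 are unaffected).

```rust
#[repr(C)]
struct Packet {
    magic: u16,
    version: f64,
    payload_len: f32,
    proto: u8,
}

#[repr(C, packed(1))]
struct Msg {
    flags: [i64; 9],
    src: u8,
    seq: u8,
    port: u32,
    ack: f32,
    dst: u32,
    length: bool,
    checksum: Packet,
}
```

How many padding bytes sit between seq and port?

0

Packet: @0: magic [2B, align 2] → 2; +6 pad (align 8); @8: version [8B, align 8] → 16; @16: payload_len [4B, align 4] → 20; @20: proto [1B, align 1] → 21; +3 tail pad (align 8); size 24, align 8
@0: flags [72B, align 1] → 72
@72: src [1B, align 1] → 73
@73: seq [1B, align 1] → 74
@74: port [4B, align 1] → 78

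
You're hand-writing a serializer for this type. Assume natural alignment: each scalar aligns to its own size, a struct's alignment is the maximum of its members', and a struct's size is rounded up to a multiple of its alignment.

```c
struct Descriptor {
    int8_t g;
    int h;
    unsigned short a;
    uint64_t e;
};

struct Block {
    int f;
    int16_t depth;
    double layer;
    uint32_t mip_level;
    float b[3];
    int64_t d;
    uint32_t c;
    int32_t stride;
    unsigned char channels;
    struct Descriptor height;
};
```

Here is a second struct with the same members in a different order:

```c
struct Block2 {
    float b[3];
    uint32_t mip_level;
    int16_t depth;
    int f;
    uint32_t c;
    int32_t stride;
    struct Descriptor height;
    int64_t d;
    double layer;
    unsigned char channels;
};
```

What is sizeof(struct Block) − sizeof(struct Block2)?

Descriptor: 0..1  g  (1B, 1-aligned); 1..4  -- padding (3B); 4..8  h  (4B, 4-aligned); 8..10  a  (2B, 2-aligned); 10..16  -- padding (6B); 16..24  e  (8B, 8-aligned); sizeof = 24, alignof = 8
0..4  f  (4B, 4-aligned)
4..6  depth  (2B, 2-aligned)
6..8  -- padding (2B)
8..16  layer  (8B, 8-aligned)
16..20  mip_level  (4B, 4-aligned)
20..32  b  (12B, 4-aligned)
32..40  d  (8B, 8-aligned)
40..44  c  (4B, 4-aligned)
44..48  stride  (4B, 4-aligned)
48..49  channels  (1B, 1-aligned)
49..56  -- padding (7B)
56..80  height  (24B, 8-aligned)
sizeof = 80, alignof = 8
— Block2 —
0..12  b  (12B, 4-aligned)
12..16  mip_level  (4B, 4-aligned)
16..18  depth  (2B, 2-aligned)
18..20  -- padding (2B)
20..24  f  (4B, 4-aligned)
24..28  c  (4B, 4-aligned)
28..32  stride  (4B, 4-aligned)
32..56  height  (24B, 8-aligned)
56..64  d  (8B, 8-aligned)
64..72  layer  (8B, 8-aligned)
72..73  channels  (1B, 1-aligned)
73..80  -- tail padding (7B)
sizeof = 80, alignof = 8
80 − 80 = 0

0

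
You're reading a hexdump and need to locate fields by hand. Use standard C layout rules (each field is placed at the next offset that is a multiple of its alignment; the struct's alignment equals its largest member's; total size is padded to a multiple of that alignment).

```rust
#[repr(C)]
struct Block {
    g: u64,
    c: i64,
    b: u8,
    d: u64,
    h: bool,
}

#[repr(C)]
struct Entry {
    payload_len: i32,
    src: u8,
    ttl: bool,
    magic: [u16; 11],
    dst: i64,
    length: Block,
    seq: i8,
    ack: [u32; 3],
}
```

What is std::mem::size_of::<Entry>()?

96

Block: @0: g [8B, align 8] → 8; @8: c [8B, align 8] → 16; @16: b [1B, align 1] → 17; +7 pad (align 8); @24: d [8B, align 8] → 32; @32: h [1B, align 1] → 33; +7 tail pad (align 8); size 40, align 8
@0: payload_len [4B, align 4] → 4
@4: src [1B, align 1] → 5
@5: ttl [1B, align 1] → 6
@6: magic [22B, align 2] → 28
+4 pad (align 8)
@32: dst [8B, align 8] → 40
@40: length [40B, align 8] → 80
@80: seq [1B, align 1] → 81
+3 pad (align 4)
@84: ack [12B, align 4] → 96
size 96, align 8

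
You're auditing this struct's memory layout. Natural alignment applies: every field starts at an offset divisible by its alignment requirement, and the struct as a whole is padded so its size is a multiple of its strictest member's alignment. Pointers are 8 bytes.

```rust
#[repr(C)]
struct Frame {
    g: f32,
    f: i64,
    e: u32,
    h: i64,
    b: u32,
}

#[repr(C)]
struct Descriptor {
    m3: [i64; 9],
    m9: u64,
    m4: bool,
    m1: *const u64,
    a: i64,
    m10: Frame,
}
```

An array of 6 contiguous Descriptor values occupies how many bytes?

864

Frame: 0..4  g  (4B, 4-aligned); 4..8  -- padding (4B); 8..16  f  (8B, 8-aligned); 16..20  e  (4B, 4-aligned); 20..24  -- padding (4B); 24..32  h  (8B, 8-aligned); 32..36  b  (4B, 4-aligned); 36..40  -- tail padding (4B); sizeof = 40, alignof = 8
0..72  m3  (72B, 8-aligned)
72..80  m9  (8B, 8-aligned)
80..81  m4  (1B, 1-aligned)
81..88  -- padding (7B)
88..96  m1  (8B, 8-aligned)
96..104  a  (8B, 8-aligned)
104..144  m10  (40B, 8-aligned)
sizeof = 144, alignof = 8
array of 6: 6 × 144 = 864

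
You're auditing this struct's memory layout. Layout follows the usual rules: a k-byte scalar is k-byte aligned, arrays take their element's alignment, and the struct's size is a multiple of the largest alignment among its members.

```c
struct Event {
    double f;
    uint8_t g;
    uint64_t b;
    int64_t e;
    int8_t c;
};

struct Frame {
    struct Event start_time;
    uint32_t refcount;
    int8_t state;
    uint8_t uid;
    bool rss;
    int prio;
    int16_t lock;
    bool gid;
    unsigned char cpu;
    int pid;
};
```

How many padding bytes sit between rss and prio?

1

Event: @0: f [8B, align 8] → 8; @8: g [1B, align 1] → 9; +7 pad (align 8); @16: b [8B, align 8] → 24; @24: e [8B, align 8] → 32; @32: c [1B, align 1] → 33; +7 tail pad (align 8); size 40, align 8
@0: start_time [40B, align 8] → 40
@40: refcount [4B, align 4] → 44
@44: state [1B, align 1] → 45
@45: uid [1B, align 1] → 46
@46: rss [1B, align 1] → 47
+1 pad (align 4)
@48: prio [4B, align 4] → 52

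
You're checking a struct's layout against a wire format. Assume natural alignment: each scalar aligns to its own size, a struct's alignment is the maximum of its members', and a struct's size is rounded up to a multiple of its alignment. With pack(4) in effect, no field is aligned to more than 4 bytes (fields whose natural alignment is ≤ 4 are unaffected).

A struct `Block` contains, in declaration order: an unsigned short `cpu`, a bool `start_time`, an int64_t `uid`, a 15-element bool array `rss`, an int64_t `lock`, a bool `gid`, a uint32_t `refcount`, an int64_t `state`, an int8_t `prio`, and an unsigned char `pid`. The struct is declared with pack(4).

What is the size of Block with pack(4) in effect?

cpu at 0 (size 2, align 2) → ends 2
start_time at 2 (size 1, align 1) → ends 3
pad 1 to align 4 for uid
uid at 4 (size 8, align 4) → ends 12
rss at 12 (size 15, align 1) → ends 27
pad 1 to align 4 for lock
lock at 28 (size 8, align 4) → ends 36
gid at 36 (size 1, align 1) → ends 37
pad 3 to align 4 for refcount
refcount at 40 (size 4, align 4) → ends 44
state at 44 (size 8, align 4) → ends 52
prio at 52 (size 1, align 1) → ends 53
pid at 53 (size 1, align 1) → ends 54
tail pad 2 to reach multiple of 4
total 56 bytes, alignment 4

56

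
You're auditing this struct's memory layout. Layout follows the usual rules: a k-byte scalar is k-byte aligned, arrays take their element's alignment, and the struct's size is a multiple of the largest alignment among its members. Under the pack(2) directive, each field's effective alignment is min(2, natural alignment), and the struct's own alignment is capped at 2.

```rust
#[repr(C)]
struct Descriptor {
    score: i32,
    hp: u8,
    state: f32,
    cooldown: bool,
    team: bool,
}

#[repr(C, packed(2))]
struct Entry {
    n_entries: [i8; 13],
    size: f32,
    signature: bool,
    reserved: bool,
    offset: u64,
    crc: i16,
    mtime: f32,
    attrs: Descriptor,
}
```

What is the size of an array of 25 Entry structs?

1250

Descriptor: @0: score [4B, align 4] → 4; @4: hp [1B, align 1] → 5; +3 pad (align 4); @8: state [4B, align 4] → 12; @12: cooldown [1B, align 1] → 13; @13: team [1B, align 1] → 14; +2 tail pad (align 4); size 16, align 4
@0: n_entries [13B, align 1] → 13
+1 pad (align 2)
@14: size [4B, align 2] → 18
@18: signature [1B, align 1] → 19
@19: reserved [1B, align 1] → 20
@20: offset [8B, align 2] → 28
@28: crc [2B, align 2] → 30
@30: mtime [4B, align 2] → 34
@34: attrs [16B, align 2] → 50
size 50, align 2
array of 25: 25 × 50 = 1250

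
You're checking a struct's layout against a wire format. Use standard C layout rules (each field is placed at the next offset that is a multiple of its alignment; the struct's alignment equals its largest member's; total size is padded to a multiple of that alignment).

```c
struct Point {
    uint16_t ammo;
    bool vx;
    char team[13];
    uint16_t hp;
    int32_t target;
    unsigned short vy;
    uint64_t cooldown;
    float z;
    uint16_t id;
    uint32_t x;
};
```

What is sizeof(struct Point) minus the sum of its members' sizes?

14

@0: ammo [2B, align 2] → 2
@2: vx [1B, align 1] → 3
@3: team [13B, align 1] → 16
@16: hp [2B, align 2] → 18
+2 pad (align 4)
@20: target [4B, align 4] → 24
@24: vy [2B, align 2] → 26
+6 pad (align 8)
@32: cooldown [8B, align 8] → 40
@40: z [4B, align 4] → 44
@44: id [2B, align 2] → 46
+2 pad (align 4)
@48: x [4B, align 4] → 52
+4 tail pad (align 8)
size 56, align 8
data bytes 42, size 56 → padding 14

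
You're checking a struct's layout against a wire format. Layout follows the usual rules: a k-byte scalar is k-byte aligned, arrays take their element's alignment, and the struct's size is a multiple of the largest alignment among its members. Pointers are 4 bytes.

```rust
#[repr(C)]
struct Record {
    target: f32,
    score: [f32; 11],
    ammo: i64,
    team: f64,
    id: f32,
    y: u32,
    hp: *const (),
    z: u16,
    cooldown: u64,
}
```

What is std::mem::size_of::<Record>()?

target at 0 (size 4, align 4) → ends 4
score at 4 (size 44, align 4) → ends 48
ammo at 48 (size 8, align 8) → ends 56
team at 56 (size 8, align 8) → ends 64
id at 64 (size 4, align 4) → ends 68
y at 68 (size 4, align 4) → ends 72
hp at 72 (size 4, align 4) → ends 76
z at 76 (size 2, align 2) → ends 78
pad 2 to align 8 for cooldown
cooldown at 80 (size 8, align 8) → ends 88
total 88 bytes, alignment 8

88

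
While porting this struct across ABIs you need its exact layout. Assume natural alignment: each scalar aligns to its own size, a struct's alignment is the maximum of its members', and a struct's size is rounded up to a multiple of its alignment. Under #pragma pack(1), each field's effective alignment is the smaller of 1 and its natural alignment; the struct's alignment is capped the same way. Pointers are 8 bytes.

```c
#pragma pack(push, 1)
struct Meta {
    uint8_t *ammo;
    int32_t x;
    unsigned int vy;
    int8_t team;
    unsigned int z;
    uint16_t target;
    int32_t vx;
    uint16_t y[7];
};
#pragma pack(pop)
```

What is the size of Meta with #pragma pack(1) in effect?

@0: ammo [8B, align 1] → 8
@8: x [4B, align 1] → 12
@12: vy [4B, align 1] → 16
@16: team [1B, align 1] → 17
@17: z [4B, align 1] → 21
@21: target [2B, align 1] → 23
@23: vx [4B, align 1] → 27
@27: y [14B, align 1] → 41
size 41, align 1

41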